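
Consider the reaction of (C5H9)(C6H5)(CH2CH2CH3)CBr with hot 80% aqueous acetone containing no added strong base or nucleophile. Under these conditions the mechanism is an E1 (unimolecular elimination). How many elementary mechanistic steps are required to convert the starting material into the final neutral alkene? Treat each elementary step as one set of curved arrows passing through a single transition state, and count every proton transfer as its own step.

Step 1: The C–Br bond breaks with both electrons going to the bromide; Br⁻ leaves and a tertiary carbocation remains.
(No 1,2-shift: no single shift to an adjacent carbon would give a more stable cation.)
Step 2: A weak base (a water molecule from the solvent) removes a proton from a carbon adjacent to the cationic centre; the electrons of that C–H bond become the new π(C=C) bond, giving the alkene.
Total: 2 elementary steps.

2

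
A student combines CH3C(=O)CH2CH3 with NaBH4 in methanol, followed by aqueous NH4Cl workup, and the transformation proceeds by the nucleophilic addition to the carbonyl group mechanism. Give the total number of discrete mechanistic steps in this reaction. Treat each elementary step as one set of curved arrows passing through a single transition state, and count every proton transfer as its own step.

2

Step 1: H⁻ (delivered from BH4⁻) attacks the sp² carbonyl carbon; the C=O π bond breaks and the electrons end up as a lone pair on the alkoxide oxygen of the tetrahedral intermediate.
Step 2: On aqueous NH4Cl workup the alkoxide oxygen is protonated, giving an alcohol.
Total: 2 elementary steps.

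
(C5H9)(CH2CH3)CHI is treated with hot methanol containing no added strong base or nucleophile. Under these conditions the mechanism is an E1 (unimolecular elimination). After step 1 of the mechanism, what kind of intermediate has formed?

secondary carbocation

Step 1: Ionisation: the C–I σ-bond cleaves heterolytically; both bonding electrons depart with I⁻, leaving a secondary carbocation at the α-carbon.
After step 1 the species present is a secondary carbocation.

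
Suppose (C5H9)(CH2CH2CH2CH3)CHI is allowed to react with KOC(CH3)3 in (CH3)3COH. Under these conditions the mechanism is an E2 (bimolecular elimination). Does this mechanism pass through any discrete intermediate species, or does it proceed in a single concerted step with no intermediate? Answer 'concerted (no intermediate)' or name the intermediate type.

The strong base (CH3)3CO⁻ removes a β-hydrogen; in the same concerted event the electrons of the breaking C–H bond form the new π(C=C) bond and the C–I σ-bond breaks, expelling I⁻. Anti-periplanar geometry; one transition state.
All bond changes occur in one transition state; no discrete intermediate is formed.

concerted (no intermediate)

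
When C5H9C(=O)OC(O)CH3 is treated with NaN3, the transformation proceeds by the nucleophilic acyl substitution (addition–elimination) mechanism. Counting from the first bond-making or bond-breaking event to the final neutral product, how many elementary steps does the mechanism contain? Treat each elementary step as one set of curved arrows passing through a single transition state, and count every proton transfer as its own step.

Step 1: Nucleophilic addition of N3⁻ to the acyl carbon breaks the π(C=O) bond and yields a tetrahedral, anionic intermediate.
Step 2: Collapse of the tetrahedral intermediate: the alkoxide oxygen pushes its lone pair back to re-form C=O while CH3CO2⁻ leaves.
Total: 2 elementary steps.

2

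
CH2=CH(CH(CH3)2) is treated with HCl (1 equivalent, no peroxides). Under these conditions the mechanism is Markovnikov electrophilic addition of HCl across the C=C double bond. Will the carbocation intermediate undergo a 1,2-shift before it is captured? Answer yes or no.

yes

The first-formed carbocation is secondary.
The adjacent isopropyl carbon already bears 2 other carbon substituents and has a hydrogen to migrate; after a 1,2-hydride shift from that carbon the positive charge sits on a tertiary centre.
Tertiary is more stable than secondary, so the shift occurs.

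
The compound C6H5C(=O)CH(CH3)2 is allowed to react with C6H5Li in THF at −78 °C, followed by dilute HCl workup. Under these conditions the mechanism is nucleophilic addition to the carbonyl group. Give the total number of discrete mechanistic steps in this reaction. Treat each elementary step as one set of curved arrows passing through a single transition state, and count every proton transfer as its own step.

Step 1: Nucleophilic addition: the carbanion-like carbon of C6H5Li adds to the carbonyl carbon, pushing the π(C=O) electron pair onto oxygen and giving a tetrahedral alkoxide.
Step 2: The alkoxide picks up a proton during dilute HCl workup to yield an alcohol.
Total: 2 elementary steps.

2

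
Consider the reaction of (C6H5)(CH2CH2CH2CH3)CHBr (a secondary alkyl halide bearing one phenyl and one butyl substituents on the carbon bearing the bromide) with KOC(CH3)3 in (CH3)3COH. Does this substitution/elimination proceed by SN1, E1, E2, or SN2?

Conditions: a strong/bulky base with a secondary substrate bearing a β-hydrogen.
These conditions are the textbook signature of the E2 pathway.
A strong (often hindered) base removes a β-H in concert with loss of the leaving group — bimolecular elimination.

E2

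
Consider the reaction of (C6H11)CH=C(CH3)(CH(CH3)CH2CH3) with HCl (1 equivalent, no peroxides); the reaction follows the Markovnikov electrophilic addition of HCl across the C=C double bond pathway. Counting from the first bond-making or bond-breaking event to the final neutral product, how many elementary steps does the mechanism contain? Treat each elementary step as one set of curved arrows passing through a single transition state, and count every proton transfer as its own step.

2

Step 1: Protonation of the alkene by HCl: the π bond acts as the nucleophile and picks up H⁺, giving the more stable (Markovnikov) tertiary carbocation. The H–Cl bond breaks heterolytically, releasing Cl⁻.
(No 1,2-shift: no single shift to an adjacent carbon would give a more stable cation.)
Step 2: Nucleophilic attack by Cl⁻ on the carbocation completes the addition, giving R–Cl.
Total: 2 elementary steps.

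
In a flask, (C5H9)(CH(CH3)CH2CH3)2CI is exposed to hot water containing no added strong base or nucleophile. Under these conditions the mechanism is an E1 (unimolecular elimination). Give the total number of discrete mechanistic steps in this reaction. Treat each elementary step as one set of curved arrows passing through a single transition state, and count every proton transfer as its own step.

2

Step 1: Ionisation: the C–I σ-bond cleaves heterolytically; both bonding electrons depart with I⁻, leaving a tertiary carbocation at the α-carbon.
(No 1,2-shift: no single shift to an adjacent carbon would give a more stable cation.)
Step 2: Loss of a β-proton to a water molecule of the solvent: the C–H bonding pair collapses toward the cationic carbon to form the C=C π bond, yielding the alkene.
Total: 2 elementary steps.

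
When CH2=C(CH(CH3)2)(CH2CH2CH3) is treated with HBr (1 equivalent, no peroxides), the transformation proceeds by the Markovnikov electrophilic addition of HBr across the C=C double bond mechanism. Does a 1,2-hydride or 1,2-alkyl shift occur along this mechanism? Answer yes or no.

no

The first-formed carbocation is tertiary.
No single 1,2-shift to an adjacent carbon would produce a more-substituted cation than the one already present, so no rearrangement occurs.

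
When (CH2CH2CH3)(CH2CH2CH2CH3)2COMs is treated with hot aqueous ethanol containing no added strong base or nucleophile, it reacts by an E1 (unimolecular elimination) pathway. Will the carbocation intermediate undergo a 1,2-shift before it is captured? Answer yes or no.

The first-formed carbocation is tertiary.
No single 1,2-shift to an adjacent carbon would produce a more-substituted cation than the one already present, so no rearrangement occurs.

no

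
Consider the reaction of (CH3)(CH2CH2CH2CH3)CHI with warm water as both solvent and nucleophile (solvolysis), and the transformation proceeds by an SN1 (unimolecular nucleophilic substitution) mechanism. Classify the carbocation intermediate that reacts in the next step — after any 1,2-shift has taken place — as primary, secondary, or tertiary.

Step 1: Unassisted departure of I⁻ (taking the C–I bonding pair) generates a secondary carbocation.
No single 1,2-shift to an adjacent carbon would give a more-substituted cation, so no rearrangement occurs.

secondary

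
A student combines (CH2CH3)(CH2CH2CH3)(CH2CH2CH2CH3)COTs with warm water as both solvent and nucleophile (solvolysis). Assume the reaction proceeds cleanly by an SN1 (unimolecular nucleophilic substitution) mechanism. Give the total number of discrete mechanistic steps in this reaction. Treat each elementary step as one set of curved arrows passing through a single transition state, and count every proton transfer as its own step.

3

Step 1: Rate-determining heterolysis of the C–O bond gives TsO⁻ and a tertiary carbocation.
(No 1,2-shift: no single shift to an adjacent carbon would give a more stable cation.)
Step 2: H2O donates an oxygen lone pair into the empty p orbital of the cation, giving a protonated alcohol (an oxonium ion).
Step 3: Proton transfer from the O–H of the oxonium ion to a solvent molecule delivers the neutral alcohol.
Total: 3 elementary steps.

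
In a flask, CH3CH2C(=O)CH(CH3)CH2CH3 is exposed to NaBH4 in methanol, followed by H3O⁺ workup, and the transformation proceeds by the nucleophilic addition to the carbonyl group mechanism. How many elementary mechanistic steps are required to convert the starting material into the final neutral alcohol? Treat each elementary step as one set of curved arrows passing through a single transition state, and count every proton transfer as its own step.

2

Step 1: A lone pair / filled orbital on H⁻ (delivered from BH4⁻) attacks the electrophilic carbonyl carbon; the π(C=O) electrons shift onto oxygen, producing a tetrahedral alkoxide intermediate.
Step 2: On H3O⁺ workup the alkoxide oxygen is protonated, giving an alcohol.
Total: 2 elementary steps.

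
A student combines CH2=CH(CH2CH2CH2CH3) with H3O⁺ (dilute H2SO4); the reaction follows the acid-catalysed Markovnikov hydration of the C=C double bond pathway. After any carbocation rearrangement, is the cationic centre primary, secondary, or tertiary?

Step 1: The π electrons of the C=C bond attack a proton of H3O⁺; Markovnikov addition places the new C–H on the less-substituted alkene carbon, so the positive charge ends up on the more-substituted carbon — a secondary carbocation. H2O is released.
No single 1,2-shift to an adjacent carbon would give a more-substituted cation, so no rearrangement occurs.

secondary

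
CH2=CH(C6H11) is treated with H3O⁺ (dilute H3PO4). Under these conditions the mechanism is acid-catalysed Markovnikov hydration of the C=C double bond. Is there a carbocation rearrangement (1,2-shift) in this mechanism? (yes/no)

The first-formed carbocation is secondary.
The adjacent cyclohexyl carbon already bears 2 other carbon substituents and has a hydrogen to migrate; after a 1,2-hydride shift from that carbon the positive charge sits on a tertiary centre.
Tertiary is more stable than secondary, so the shift occurs.

yes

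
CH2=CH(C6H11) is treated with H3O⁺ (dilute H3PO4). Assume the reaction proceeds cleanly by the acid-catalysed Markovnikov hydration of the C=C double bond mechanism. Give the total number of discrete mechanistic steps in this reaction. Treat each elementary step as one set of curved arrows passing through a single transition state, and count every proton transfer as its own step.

Step 1: The π electrons of the C=C bond attack a proton of H3O⁺; Markovnikov addition places the new C–H on the less-substituted alkene carbon, so the positive charge ends up on the more-substituted carbon — a secondary carbocation. H2O is released.
Step 2: A hydride (H with its bonding pair) migrates from the adjacent cyclohexyl carbon to the cationic centre — a 1,2-hydride shift — upgrading the secondary cation to a tertiary one.
Step 3: Water acts as the nucleophile: an oxygen lone pair bonds to the cationic carbon, giving an oxonium-ion intermediate.
Step 4: Deprotonation of the oxonium ion by a water molecule delivers the neutral alcohol and regenerates the acid catalyst.
Total: 4 elementary steps.

4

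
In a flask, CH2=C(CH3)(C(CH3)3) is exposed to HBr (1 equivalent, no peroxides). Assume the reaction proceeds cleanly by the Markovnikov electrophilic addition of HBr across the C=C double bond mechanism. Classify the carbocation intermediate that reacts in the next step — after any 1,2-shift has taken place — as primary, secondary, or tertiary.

Step 1: Protonation of the alkene by HBr: the π bond acts as the nucleophile and picks up H⁺, giving the more stable (Markovnikov) tertiary carbocation. The H–Br bond breaks heterolytically, releasing Br⁻.
No single 1,2-shift to an adjacent carbon would give a more-substituted cation, so no rearrangement occurs.

tertiary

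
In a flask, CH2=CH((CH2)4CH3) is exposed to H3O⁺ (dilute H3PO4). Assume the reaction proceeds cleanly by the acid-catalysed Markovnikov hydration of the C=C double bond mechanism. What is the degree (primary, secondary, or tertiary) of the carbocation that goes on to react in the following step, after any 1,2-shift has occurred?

Step 1: Electrophilic addition begins with the π(C=C) electrons forming a bond to the proton of H3O⁺. Following Markovnikov's rule, the resulting cation is secondary. H2O is released.
No single 1,2-shift to an adjacent carbon would give a more-substituted cation, so no rearrangement occurs.

secondary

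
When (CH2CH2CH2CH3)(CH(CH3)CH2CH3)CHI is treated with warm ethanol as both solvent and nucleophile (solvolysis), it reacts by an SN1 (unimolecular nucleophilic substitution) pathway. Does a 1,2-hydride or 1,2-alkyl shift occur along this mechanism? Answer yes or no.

The first-formed carbocation is secondary.
The adjacent sec-butyl carbon already bears 2 other carbon substituents and has a hydrogen to migrate; after a 1,2-hydride shift from that carbon the positive charge sits on a tertiary centre.
Tertiary is more stable than secondary, so the shift occurs.

yes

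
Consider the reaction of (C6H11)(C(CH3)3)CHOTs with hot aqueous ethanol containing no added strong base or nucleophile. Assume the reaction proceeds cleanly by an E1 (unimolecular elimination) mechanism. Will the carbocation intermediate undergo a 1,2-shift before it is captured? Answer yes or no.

yes

The first-formed carbocation is secondary.
The adjacent cyclohexyl carbon already bears 2 other carbon substituents and has a hydrogen to migrate; after a 1,2-hydride shift from that carbon the positive charge sits on a tertiary centre.
Tertiary is more stable than secondary, so the shift occurs.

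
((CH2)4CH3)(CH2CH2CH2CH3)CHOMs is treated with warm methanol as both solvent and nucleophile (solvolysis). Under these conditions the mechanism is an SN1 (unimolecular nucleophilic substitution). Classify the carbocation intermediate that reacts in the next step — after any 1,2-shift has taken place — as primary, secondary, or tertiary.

Step 1: Unassisted departure of MsO⁻ (taking the C–O bonding pair) generates a secondary carbocation.
No single 1,2-shift to an adjacent carbon would give a more-substituted cation, so no rearrangement occurs.

secondary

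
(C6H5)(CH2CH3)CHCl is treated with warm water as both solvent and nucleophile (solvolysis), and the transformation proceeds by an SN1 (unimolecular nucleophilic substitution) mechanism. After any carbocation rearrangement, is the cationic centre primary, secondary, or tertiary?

Step 1: The C–Cl bond breaks with both electrons going to the chloride; Cl⁻ leaves and a secondary carbocation remains.
No single 1,2-shift to an adjacent carbon would give a more-substituted cation, so no rearrangement occurs.

secondary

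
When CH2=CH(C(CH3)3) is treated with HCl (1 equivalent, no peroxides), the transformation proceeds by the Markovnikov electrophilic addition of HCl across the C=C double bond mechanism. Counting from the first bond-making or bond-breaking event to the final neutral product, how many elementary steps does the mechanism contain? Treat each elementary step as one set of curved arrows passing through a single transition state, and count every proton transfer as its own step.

3

Step 1: The π electrons of the C=C bond attack a proton of HCl; Markovnikov addition places the new C–H on the less-substituted alkene carbon, so the positive charge ends up on the more-substituted carbon — a secondary carbocation. The H–Cl bond breaks heterolytically, releasing Cl⁻.
Step 2: A 1,2-methyl shift from the adjacent tert-butyl carbon moves the positive charge from the secondary centre to an adjacent carbon, generating a more stable tertiary carbocation.
Step 3: Nucleophilic attack by Cl⁻ on the carbocation completes the addition, giving R–Cl.
Total: 3 elementary steps.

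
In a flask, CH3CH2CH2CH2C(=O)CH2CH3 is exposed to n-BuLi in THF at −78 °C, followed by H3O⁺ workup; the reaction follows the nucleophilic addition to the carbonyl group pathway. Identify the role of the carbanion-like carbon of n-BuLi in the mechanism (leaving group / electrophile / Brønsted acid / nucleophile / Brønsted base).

Step 1: Nucleophilic addition: the carbanion-like carbon of n-BuLi adds to the carbonyl carbon, pushing the π(C=O) electron pair onto oxygen and giving a tetrahedral alkoxide.
The carbanion-like carbon of n-BuLi donates an electron pair to form a new σ-bond to carbon — it is the nucleophile.

nucleophile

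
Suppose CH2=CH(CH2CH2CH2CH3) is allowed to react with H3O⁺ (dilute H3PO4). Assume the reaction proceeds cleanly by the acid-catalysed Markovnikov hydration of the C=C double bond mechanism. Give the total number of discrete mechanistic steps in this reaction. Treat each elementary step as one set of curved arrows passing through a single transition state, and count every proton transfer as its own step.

Step 1: The π electrons of the C=C bond attack a proton of H3O⁺; Markovnikov addition places the new C–H on the less-substituted alkene carbon, so the positive charge ends up on the more-substituted carbon — a secondary carbocation. H2O is released.
(No 1,2-shift: no single shift to an adjacent carbon would give a more stable cation.)
Step 2: A lone pair on the oxygen of H2O attacks the carbocation, forming a C–O bond and an oxonium ion (a protonated alcohol).
Step 3: Proton transfer from the O–H of the oxonium ion to H2O completes the catalytic cycle and yields the alcohol.
Total: 3 elementary steps.

3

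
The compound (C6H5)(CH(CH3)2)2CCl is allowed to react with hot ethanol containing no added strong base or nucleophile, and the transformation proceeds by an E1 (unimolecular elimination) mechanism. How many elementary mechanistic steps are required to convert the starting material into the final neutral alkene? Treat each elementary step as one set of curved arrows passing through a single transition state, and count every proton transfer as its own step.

2

Step 1: Rate-determining heterolysis of the C–Cl bond gives Cl⁻ and a tertiary carbocation.
(No 1,2-shift: no single shift to an adjacent carbon would give a more stable cation.)
Step 2: A weak base (an ethanol molecule from the solvent) removes a proton from a carbon adjacent to the cationic centre; the electrons of that C–H bond become the new π(C=C) bond, giving the alkene.
Total: 2 elementary steps.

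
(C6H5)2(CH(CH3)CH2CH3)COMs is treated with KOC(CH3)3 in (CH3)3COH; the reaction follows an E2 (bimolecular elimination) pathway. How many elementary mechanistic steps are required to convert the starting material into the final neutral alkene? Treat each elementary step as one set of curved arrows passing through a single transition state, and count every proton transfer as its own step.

Step 1: In one step, (CH3)3CO⁻ pulls off a β-proton, the C–O bond cleaves, and a C=C double bond forms between the α- and β-carbons (E2, anti elimination).
Total: 1 elementary step.

1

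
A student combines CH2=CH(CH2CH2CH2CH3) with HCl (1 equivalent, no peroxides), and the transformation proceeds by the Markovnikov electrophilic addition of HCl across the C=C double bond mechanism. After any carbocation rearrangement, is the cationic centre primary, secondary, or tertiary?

secondary

Step 1: Protonation of the alkene by HCl: the π bond acts as the nucleophile and picks up H⁺, giving the more stable (Markovnikov) secondary carbocation. The H–Cl bond breaks heterolytically, releasing Cl⁻.
No single 1,2-shift to an adjacent carbon would give a more-substituted cation, so no rearrangement occurs.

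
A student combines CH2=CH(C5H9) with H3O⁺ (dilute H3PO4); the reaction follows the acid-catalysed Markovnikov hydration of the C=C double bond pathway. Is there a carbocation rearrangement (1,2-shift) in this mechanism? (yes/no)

The first-formed carbocation is secondary.
The adjacent cyclopentyl carbon already bears 2 other carbon substituents and has a hydrogen to migrate; after a 1,2-hydride shift from that carbon the positive charge sits on a tertiary centre.
Tertiary is more stable than secondary, so the shift occurs.

yes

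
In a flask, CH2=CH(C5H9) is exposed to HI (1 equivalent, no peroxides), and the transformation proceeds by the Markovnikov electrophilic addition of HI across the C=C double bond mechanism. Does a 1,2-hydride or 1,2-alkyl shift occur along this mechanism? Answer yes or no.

The first-formed carbocation is secondary.
The adjacent cyclopentyl carbon already bears 2 other carbon substituents and has a hydrogen to migrate; after a 1,2-hydride shift from that carbon the positive charge sits on a tertiary centre.
Tertiary is more stable than secondary, so the shift occurs.

yes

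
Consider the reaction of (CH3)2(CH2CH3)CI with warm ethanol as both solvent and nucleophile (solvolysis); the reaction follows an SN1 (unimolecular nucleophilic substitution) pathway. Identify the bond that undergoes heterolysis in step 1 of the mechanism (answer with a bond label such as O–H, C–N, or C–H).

C–I

Step 1: Ionisation: the C–I σ-bond cleaves heterolytically; both bonding electrons depart with I⁻, leaving a tertiary carbocation at the α-carbon.
The bond broken in this step is the C–I bond.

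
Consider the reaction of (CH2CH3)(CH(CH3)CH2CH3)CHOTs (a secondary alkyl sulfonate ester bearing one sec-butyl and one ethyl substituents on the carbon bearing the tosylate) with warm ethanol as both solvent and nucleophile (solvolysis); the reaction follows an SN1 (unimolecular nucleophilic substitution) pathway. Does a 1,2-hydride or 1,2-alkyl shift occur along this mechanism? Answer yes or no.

The first-formed carbocation is secondary.
The adjacent sec-butyl carbon already bears 2 other carbon substituents and has a hydrogen to migrate; after a 1,2-hydride shift from that carbon the positive charge sits on a tertiary centre.
Tertiary is more stable than secondary, so the shift occurs.

yes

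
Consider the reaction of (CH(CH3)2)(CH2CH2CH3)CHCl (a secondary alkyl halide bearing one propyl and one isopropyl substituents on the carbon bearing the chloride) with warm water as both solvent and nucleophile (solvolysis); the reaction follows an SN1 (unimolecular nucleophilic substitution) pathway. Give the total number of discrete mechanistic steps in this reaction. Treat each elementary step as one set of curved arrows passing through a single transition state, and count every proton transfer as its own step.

4

Step 1: Rate-determining heterolysis of the C–Cl bond gives Cl⁻ and a secondary carbocation.
Step 2: A hydride (H with its bonding pair) migrates from the adjacent isopropyl carbon to the cationic centre — a 1,2-hydride shift — upgrading the secondary cation to a tertiary one.
Step 3: A lone pair on the oxygen of H2O attacks the carbocation, forming a new C–O σ-bond and an oxonium ion.
Step 4: Deprotonation of the oxonium oxygen by solvent water yields the neutral alcohol.
Total: 4 elementary steps.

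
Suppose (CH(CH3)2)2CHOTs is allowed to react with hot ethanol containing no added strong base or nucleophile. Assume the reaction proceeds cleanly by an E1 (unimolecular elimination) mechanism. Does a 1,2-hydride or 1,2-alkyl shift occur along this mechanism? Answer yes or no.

yes

The first-formed carbocation is secondary.
The adjacent isopropyl carbon already bears 2 other carbon substituents and has a hydrogen to migrate; after a 1,2-hydride shift from that carbon the positive charge sits on a tertiary centre.
Tertiary is more stable than secondary, so the shift occurs.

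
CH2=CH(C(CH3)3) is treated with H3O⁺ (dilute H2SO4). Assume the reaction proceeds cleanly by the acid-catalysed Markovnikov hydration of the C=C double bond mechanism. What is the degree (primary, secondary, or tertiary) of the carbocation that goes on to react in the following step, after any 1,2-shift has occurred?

tertiary

Step 1: Protonation of the alkene by H3O⁺: the π bond acts as the nucleophile and picks up H⁺, giving the more stable (Markovnikov) secondary carbocation. H2O is released.
Step 2: A 1,2-methyl shift from the adjacent tert-butyl carbon moves the positive charge from the secondary centre to an adjacent carbon, generating a more stable tertiary carbocation.
The cation rearranges from secondary to tertiary via a 1,2-methyl shift from the adjacent tert-butyl carbon; the tertiary cation is what reacts next.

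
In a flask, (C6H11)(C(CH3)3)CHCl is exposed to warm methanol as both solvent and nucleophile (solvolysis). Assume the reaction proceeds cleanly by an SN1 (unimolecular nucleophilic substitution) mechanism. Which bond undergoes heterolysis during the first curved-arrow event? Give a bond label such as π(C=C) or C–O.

C–Cl

Step 1: Ionisation: the C–Cl σ-bond cleaves heterolytically; both bonding electrons depart with Cl⁻, leaving a secondary carbocation at the α-carbon.
The bond broken in this step is the C–Cl bond.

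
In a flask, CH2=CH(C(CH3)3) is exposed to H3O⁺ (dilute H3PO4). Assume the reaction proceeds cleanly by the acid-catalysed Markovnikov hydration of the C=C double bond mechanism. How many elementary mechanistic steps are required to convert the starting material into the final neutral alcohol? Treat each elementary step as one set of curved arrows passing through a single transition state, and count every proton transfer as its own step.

4

Step 1: Protonation of the alkene by H3O⁺: the π bond acts as the nucleophile and picks up H⁺, giving the more stable (Markovnikov) secondary carbocation. H2O is released.
Step 2: Carbocation rearrangement: a 1,2-methyl shift from the adjacent tert-butyl carbon converts the initially-formed secondary cation into the more stable tertiary cation.
Step 3: A lone pair on the oxygen of H2O attacks the carbocation, forming a C–O bond and an oxonium ion (a protonated alcohol).
Step 4: Proton transfer from the O–H of the oxonium ion to H2O completes the catalytic cycle and yields the alcohol.
Total: 4 elementary steps.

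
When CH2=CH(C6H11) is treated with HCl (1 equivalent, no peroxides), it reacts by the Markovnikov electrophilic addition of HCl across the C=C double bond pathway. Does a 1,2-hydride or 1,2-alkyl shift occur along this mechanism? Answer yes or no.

yes

The first-formed carbocation is secondary.
The adjacent cyclohexyl carbon already bears 2 other carbon substituents and has a hydrogen to migrate; after a 1,2-hydride shift from that carbon the positive charge sits on a tertiary centre.
Tertiary is more stable than secondary, so the shift occurs.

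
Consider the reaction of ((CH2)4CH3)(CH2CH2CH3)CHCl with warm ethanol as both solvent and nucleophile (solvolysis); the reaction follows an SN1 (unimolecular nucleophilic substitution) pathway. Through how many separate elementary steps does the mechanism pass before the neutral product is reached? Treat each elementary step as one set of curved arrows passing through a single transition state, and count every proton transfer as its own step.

3

Step 1: Rate-determining heterolysis of the C–Cl bond gives Cl⁻ and a secondary carbocation.
(No 1,2-shift: no single shift to an adjacent carbon would give a more stable cation.)
Step 2: A lone pair on the oxygen of CH3CH2OH attacks the carbocation, forming a new C–O σ-bond and an oxonium ion.
Step 3: Proton transfer from the O–H of the oxonium ion to a solvent molecule delivers the neutral ether.
Total: 3 elementary steps.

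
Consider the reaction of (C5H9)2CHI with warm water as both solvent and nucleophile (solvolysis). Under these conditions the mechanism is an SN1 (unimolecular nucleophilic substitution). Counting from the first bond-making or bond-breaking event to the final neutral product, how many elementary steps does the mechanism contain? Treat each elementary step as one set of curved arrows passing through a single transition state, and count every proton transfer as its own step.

4

Step 1: Ionisation: the C–I σ-bond cleaves heterolytically; both bonding electrons depart with I⁻, leaving a secondary carbocation at the α-carbon.
Step 2: A 1,2-hydride shift from the adjacent cyclopentyl carbon moves the positive charge from the secondary centre to an adjacent carbon, generating a more stable tertiary carbocation.
Step 3: Nucleophilic capture: the oxygen of H2O bonds to the cationic carbon, producing an oxonium-ion intermediate.
Step 4: Deprotonation of the oxonium oxygen by solvent water yields the neutral alcohol.
Total: 4 elementary steps.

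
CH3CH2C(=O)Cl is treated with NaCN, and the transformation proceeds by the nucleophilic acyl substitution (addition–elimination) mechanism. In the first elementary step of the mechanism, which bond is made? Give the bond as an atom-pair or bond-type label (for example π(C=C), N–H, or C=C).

Step 1: A lone pair on the C of CN⁻ attacks the electrophilic acyl carbon; the π(C=O) electrons move onto oxygen, giving a tetrahedral intermediate.
The bond formed in this step is the C–C bond.

C–C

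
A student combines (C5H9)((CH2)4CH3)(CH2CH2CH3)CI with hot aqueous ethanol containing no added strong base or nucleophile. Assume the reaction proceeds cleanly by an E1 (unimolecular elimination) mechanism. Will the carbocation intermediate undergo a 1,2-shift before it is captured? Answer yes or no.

no

The first-formed carbocation is tertiary.
No single 1,2-shift to an adjacent carbon would produce a more-substituted cation than the one already present, so no rearrangement occurs.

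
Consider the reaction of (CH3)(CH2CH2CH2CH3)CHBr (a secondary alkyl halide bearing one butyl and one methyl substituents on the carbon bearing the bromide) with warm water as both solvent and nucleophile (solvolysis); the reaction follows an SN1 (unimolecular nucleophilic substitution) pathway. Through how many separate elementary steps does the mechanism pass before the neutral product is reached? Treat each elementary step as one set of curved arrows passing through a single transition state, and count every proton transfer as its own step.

3

Step 1: Rate-determining heterolysis of the C–Br bond gives Br⁻ and a secondary carbocation.
(No 1,2-shift: no single shift to an adjacent carbon would give a more stable cation.)
Step 2: A lone pair on the oxygen of H2O attacks the carbocation, forming a new C–O σ-bond and an oxonium ion.
Step 3: A second solvent molecule removes the proton on oxygen, giving the neutral alcohol product.
Total: 3 elementary steps.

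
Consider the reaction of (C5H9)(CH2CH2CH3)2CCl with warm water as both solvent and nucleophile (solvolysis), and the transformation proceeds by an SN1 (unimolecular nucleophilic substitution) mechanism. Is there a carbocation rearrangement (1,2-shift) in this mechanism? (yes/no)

no

The first-formed carbocation is tertiary.
No single 1,2-shift to an adjacent carbon would produce a more-substituted cation than the one already present, so no rearrangement occurs.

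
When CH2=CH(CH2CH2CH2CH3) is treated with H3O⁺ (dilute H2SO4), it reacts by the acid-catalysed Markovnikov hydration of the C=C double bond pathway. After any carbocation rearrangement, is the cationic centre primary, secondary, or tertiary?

Step 1: Protonation of the alkene by H3O⁺: the π bond acts as the nucleophile and picks up H⁺, giving the more stable (Markovnikov) secondary carbocation. H2O is released.
No single 1,2-shift to an adjacent carbon would give a more-substituted cation, so no rearrangement occurs.

secondary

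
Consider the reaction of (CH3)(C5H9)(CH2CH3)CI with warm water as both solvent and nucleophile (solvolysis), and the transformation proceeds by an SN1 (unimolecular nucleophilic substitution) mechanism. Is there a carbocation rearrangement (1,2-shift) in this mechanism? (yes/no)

no

The first-formed carbocation is tertiary.
No single 1,2-shift to an adjacent carbon would produce a more-substituted cation than the one already present, so no rearrangement occurs.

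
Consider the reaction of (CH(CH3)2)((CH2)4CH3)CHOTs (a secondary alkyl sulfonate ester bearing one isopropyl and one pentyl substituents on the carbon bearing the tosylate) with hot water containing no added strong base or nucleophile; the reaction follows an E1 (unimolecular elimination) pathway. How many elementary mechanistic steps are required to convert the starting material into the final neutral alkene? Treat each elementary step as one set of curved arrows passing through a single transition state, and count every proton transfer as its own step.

3

Step 1: Ionisation: the C–O σ-bond cleaves heterolytically; both bonding electrons depart with TsO⁻, leaving a secondary carbocation at the α-carbon.
Step 2: A hydride (H with its bonding pair) migrates from the adjacent isopropyl carbon to the cationic centre — a 1,2-hydride shift — upgrading the secondary cation to a tertiary one.
Step 3: A weak base (a water molecule from the solvent) removes a proton from a carbon adjacent to the cationic centre; the electrons of that C–H bond become the new π(C=C) bond, giving the alkene.
Total: 3 elementary steps.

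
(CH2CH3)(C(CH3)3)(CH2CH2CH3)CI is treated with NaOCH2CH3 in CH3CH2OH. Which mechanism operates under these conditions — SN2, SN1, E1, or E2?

E2

Conditions: a strong base with a tertiary substrate bearing a β-hydrogen.
These conditions are the textbook signature of the E2 pathway.
A strong (often hindered) base removes a β-H in concert with loss of the leaving group — bimolecular elimination.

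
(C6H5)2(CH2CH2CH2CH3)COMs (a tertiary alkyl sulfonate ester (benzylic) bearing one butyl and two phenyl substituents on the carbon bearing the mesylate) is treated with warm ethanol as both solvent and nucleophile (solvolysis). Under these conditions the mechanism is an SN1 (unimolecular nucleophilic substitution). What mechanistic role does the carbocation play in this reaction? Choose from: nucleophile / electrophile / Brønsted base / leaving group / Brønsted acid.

electrophile

Step 2: Nucleophilic capture: the oxygen of CH3CH2OH bonds to the cationic carbon, producing an oxonium-ion intermediate.
The carbocation accepts an electron pair into an empty or π* orbital — it is the electrophile.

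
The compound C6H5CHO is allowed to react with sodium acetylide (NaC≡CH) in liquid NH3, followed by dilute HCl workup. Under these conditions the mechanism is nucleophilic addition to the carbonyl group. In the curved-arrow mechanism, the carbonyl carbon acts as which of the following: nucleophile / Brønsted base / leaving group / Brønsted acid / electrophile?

Step 1: Nucleophilic addition: HC≡C⁻ adds to the carbonyl carbon, pushing the π(C=O) electron pair onto oxygen and giving a tetrahedral alkoxide.
The carbonyl carbon accepts an electron pair into an empty or π* orbital — it is the electrophile.

electrophile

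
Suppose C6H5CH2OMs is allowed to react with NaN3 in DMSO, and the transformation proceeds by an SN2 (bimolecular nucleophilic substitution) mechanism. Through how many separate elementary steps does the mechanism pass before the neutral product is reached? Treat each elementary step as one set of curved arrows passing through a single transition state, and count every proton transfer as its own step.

Step 1: The azide nucleophile donates a lone pair from N to the α-carbon in a backside attack; simultaneously the C–O σ-bond breaks and both of its electrons leave with MsO⁻. One concerted step with inversion of configuration.
Total: 1 elementary step.

1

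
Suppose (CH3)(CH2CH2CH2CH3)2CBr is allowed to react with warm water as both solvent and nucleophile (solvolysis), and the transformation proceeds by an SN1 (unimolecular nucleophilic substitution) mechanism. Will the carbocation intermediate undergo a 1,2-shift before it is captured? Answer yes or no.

The first-formed carbocation is tertiary.
No single 1,2-shift to an adjacent carbon would produce a more-substituted cation than the one already present, so no rearrangement occurs.

no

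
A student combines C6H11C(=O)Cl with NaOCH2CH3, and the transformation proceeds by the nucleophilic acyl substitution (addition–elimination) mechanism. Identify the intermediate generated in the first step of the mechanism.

Step 1: Nucleophilic addition of CH3CH2O⁻ to the acyl carbon breaks the π(C=O) bond and yields a tetrahedral, anionic intermediate.
After step 1 the species present is a tetrahedral intermediate.

tetrahedral intermediate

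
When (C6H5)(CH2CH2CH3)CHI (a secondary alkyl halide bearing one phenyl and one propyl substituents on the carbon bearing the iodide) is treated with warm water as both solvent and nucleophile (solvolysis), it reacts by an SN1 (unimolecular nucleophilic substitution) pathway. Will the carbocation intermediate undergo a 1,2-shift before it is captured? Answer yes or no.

The first-formed carbocation is secondary.
No single 1,2-shift to an adjacent carbon would produce a more-substituted cation than the one already present, so no rearrangement occurs.

no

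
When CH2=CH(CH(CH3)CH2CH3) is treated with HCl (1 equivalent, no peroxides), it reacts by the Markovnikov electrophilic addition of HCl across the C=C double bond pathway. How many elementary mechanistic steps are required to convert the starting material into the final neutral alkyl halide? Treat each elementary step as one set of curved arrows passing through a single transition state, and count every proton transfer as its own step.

3

Step 1: Electrophilic addition begins with the π(C=C) electrons forming a bond to the proton of HCl. Following Markovnikov's rule, the resulting cation is secondary. The H–Cl bond breaks heterolytically, releasing Cl⁻.
Step 2: Carbocation rearrangement: a 1,2-hydride shift from the adjacent sec-butyl carbon converts the initially-formed secondary cation into the more stable tertiary cation.
Step 3: Nucleophilic attack by Cl⁻ on the carbocation completes the addition, giving R–Cl.
Total: 3 elementary steps.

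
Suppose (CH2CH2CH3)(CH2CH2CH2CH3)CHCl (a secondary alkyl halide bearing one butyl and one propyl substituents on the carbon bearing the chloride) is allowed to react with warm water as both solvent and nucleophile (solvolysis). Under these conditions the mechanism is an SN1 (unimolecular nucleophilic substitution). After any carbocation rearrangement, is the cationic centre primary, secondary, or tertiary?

Step 1: Unassisted departure of Cl⁻ (taking the C–Cl bonding pair) generates a secondary carbocation.
No single 1,2-shift to an adjacent carbon would give a more-substituted cation, so no rearrangement occurs.

secondary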